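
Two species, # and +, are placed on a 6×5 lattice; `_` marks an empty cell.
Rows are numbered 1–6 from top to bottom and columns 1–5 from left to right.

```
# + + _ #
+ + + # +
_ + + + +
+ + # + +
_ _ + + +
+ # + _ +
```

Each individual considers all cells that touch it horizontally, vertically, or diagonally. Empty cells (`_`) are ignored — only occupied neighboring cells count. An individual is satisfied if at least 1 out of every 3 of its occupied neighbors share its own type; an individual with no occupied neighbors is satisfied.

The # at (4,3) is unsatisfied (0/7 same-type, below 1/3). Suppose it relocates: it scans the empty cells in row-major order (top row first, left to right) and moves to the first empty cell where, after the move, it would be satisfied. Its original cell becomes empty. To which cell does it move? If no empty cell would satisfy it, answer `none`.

Vacating (4,3). Empty cells in order:
  (1,4): 2/5 same-type → satisfied — stop here.

(1,4)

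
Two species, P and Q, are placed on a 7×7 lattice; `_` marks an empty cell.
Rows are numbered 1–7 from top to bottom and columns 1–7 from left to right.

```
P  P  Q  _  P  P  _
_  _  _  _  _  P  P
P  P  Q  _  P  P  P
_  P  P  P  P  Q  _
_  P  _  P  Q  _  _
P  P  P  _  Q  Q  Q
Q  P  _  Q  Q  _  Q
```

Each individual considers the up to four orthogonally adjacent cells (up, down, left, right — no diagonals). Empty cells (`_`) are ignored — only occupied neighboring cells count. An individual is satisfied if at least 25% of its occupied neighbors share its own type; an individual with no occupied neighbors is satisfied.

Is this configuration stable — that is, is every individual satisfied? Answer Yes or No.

Row 1: (1,1)P 1/1 ok · (1,2)P 1/2 ok · (1,3)Q 0/1 unhappy · (1,5)P 1/1 ok · (1,6)P 2/2 ok
Row 2: (2,6)P 3/3 ok · (2,7)P 2/2 ok
Row 3: (3,1)P 1/1 ok · (3,2)P 2/3 ok · (3,3)Q 0/2 unhappy · (3,5)P 2/2 ok · (3,6)P 3/4 ok · (3,7)P 2/2 ok
Row 4: (4,2)P 3/3 ok · (4,3)P 2/3 ok · (4,4)P 3/3 ok · (4,5)P 2/4 ok · (4,6)Q 0/2 unhappy
Row 5: (5,2)P 2/2 ok · (5,4)P 1/2 ok · (5,5)Q 1/3 ok
Row 6: (6,1)P 1/2 ok · (6,2)P 4/4 ok · (6,3)P 1/1 ok · (6,5)Q 3/3 ok · (6,6)Q 2/2 ok · (6,7)Q 2/2 ok
Row 7: (7,1)Q 0/2 unhappy · (7,2)P 1/2 ok · (7,4)Q 1/1 ok · (7,5)Q 2/2 ok · (7,7)Q 1/1 ok
For instance (1,3) has only 0/1 same-type neighbors, below 1/4.

No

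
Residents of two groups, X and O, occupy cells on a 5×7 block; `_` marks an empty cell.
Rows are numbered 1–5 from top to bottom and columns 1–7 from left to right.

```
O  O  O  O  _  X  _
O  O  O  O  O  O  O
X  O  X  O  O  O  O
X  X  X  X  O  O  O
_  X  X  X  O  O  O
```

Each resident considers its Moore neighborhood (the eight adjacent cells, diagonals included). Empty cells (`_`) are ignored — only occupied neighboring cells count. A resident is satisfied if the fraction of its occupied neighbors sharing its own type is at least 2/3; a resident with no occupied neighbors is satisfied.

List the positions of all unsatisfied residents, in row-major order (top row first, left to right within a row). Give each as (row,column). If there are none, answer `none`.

Row 1: (1,1)O 3/3 satisfied · (1,2)O 5/5 satisfied · (1,3)O 5/5 satisfied · (1,4)O 4/4 satisfied · (1,6)X 0/3 not
Row 2: (2,1)O 4/5 satisfied · (2,2)O 6/8 satisfied · (2,3)O 7/8 satisfied · (2,4)O 6/7 satisfied · (2,5)O 6/7 satisfied · (2,6)O 5/6 satisfied · (2,7)O 3/4 satisfied
Row 3: (3,1)X 2/5 not · (3,2)O 3/8 not · (3,3)X 3/8 not · (3,4)O 5/8 not · (3,5)O 7/8 satisfied · (3,6)O 8/8 satisfied · (3,7)O 5/5 satisfied
Row 4: (4,1)X 3/4 satisfied · (4,2)X 6/7 satisfied · (4,3)X 6/8 satisfied · (4,4)X 4/8 not · (4,5)O 6/8 satisfied · (4,6)O 8/8 satisfied · (4,7)O 5/5 satisfied
Row 5: (5,2)X 4/4 satisfied · (5,3)X 5/5 satisfied · (5,4)X 3/5 not · (5,5)O 3/5 not · (5,6)O 5/5 satisfied · (5,7)O 3/3 satisfied

(1,6), (3,1), (3,2), (3,3), (3,4), (4,4), (5,4), (5,5)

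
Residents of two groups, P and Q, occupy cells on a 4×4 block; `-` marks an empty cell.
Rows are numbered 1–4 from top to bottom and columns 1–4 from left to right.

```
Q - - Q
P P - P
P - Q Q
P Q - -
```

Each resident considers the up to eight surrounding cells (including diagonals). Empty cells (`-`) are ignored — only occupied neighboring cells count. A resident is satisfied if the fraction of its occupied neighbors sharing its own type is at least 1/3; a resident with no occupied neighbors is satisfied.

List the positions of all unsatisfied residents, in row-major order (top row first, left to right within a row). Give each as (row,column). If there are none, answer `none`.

(1,1), (1,4), (2,4)

(1,1)Q 0/2 unhappy
(1,4)Q 0/1 unhappy
(2,1)P 2/3 ok
(2,2)P 2/4 ok
(2,4)P 0/3 unhappy
(3,1)P 3/4 ok
(3,3)Q 2/4 ok
(3,4)Q 1/2 ok
(4,1)P 1/2 ok
(4,2)Q 1/3 ok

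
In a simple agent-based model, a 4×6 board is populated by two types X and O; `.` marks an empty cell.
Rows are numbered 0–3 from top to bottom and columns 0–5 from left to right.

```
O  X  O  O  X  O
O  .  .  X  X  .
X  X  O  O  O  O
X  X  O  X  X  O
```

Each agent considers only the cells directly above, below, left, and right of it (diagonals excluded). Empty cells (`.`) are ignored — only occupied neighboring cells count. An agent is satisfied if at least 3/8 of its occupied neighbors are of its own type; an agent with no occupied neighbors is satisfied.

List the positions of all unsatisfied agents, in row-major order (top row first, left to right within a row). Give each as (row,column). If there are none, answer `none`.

(0,1), (0,3), (0,4), (0,5), (1,3), (3,2), (3,3), (3,4)

(0,0)O 1/2 ✓
(0,1)X 0/2 ✗
(0,2)O 1/2 ✓
(0,3)O 1/3 ✗
(0,4)X 1/3 ✗
(0,5)O 0/1 ✗
(1,0)O 1/2 ✓
(1,3)X 1/3 ✗
(1,4)X 2/3 ✓
(2,0)X 2/3 ✓
(2,1)X 2/3 ✓
(2,2)O 2/3 ✓
(2,3)O 2/4 ✓
(2,4)O 2/4 ✓
(2,5)O 2/2 ✓
(3,0)X 2/2 ✓
(3,1)X 2/3 ✓
(3,2)O 1/3 ✗
(3,3)X 1/3 ✗
(3,4)X 1/3 ✗
(3,5)O 1/2 ✓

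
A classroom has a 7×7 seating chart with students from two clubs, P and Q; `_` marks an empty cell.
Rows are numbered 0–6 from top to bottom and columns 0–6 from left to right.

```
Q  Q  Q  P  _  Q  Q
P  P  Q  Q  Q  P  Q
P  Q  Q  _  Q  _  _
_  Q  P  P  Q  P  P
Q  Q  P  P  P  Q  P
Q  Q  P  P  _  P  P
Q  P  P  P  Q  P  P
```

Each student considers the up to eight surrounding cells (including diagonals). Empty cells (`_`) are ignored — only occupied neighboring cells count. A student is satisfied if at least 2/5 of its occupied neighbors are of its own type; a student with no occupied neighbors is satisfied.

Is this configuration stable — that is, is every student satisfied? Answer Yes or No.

(0,0)Q 1/3 not
(0,1)Q 3/5 satisfied
(0,2)Q 3/5 satisfied
(0,3)P 0/4 not
(0,5)Q 3/4 satisfied
(0,6)Q 2/3 satisfied
(1,0)P 2/5 satisfied
(1,1)P 2/8 not
(1,2)Q 5/7 satisfied
(1,3)Q 5/6 satisfied
(1,4)Q 3/5 satisfied
(1,5)P 0/5 not
(1,6)Q 2/3 satisfied
(2,0)P 2/4 satisfied
(2,1)Q 3/7 satisfied
(2,2)Q 4/7 satisfied
(2,4)Q 3/6 satisfied
(3,1)Q 4/7 satisfied
(3,2)P 3/7 satisfied
(3,3)P 4/7 satisfied
(3,4)Q 2/6 not
(3,5)P 3/6 satisfied
(3,6)P 2/3 satisfied
(4,0)Q 4/4 satisfied
(4,1)Q 4/7 satisfied
(4,2)P 5/8 satisfied
(4,3)P 6/7 satisfied
(4,4)P 5/7 satisfied
(4,5)Q 1/7 not
(4,6)P 4/5 satisfied
(5,0)Q 4/5 satisfied
(5,1)Q 4/8 satisfied
(5,2)P 6/8 satisfied
(5,3)P 6/7 satisfied
(5,5)P 5/7 satisfied
(5,6)P 4/5 satisfied
(6,0)Q 2/3 satisfied
(6,1)P 2/5 satisfied
(6,2)P 4/5 satisfied
(6,3)P 3/4 satisfied
(6,4)Q 0/4 not
(6,5)P 3/4 satisfied
(6,6)P 3/3 satisfied
For instance (0,0) has only 1/3 same-type neighbors, below 2/5.

No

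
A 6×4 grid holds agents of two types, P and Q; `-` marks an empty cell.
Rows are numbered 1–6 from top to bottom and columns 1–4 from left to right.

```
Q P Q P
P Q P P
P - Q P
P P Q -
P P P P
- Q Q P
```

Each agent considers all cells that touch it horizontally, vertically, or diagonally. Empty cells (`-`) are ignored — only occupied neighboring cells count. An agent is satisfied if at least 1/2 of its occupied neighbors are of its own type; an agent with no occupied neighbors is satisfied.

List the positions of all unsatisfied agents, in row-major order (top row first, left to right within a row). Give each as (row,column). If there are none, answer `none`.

(1,1), (1,2), (1,3), (2,2), (3,3), (4,3), (6,2), (6,3)

(1,1)Q 1/3 not
(1,2)P 2/5 not
(1,3)Q 1/5 not
(1,4)P 2/3 satisfied
(2,1)P 2/4 satisfied
(2,2)Q 3/7 not
(2,3)P 4/7 satisfied
(2,4)P 3/5 satisfied
(3,1)P 3/4 satisfied
(3,3)Q 2/6 not
(3,4)P 2/4 satisfied
(4,1)P 4/4 satisfied
(4,2)P 5/7 satisfied
(4,3)Q 1/6 not
(5,1)P 3/4 satisfied
(5,2)P 4/7 satisfied
(5,3)P 4/7 satisfied
(5,4)P 2/4 satisfied
(6,2)Q 1/4 not
(6,3)Q 1/5 not
(6,4)P 2/3 satisfied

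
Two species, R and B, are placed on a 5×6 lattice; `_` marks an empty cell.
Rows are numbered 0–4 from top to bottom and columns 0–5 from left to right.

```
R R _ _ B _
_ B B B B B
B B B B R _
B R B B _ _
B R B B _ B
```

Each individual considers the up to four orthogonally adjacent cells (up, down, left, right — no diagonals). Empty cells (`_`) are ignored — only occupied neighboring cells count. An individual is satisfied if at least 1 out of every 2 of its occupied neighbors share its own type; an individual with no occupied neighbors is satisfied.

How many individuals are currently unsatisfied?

(0,0)R 1/1 satisfied
(0,1)R 1/2 satisfied
(0,4)B 1/1 satisfied
(1,1)B 2/3 satisfied
(1,2)B 3/3 satisfied
(1,3)B 3/3 satisfied
(1,4)B 3/4 satisfied
(1,5)B 1/1 satisfied
(2,0)B 2/2 satisfied
(2,1)B 3/4 satisfied
(2,2)B 4/4 satisfied
(2,3)B 3/4 satisfied
(2,4)R 0/2 not
(3,0)B 2/3 satisfied
(3,1)R 1/4 not
(3,2)B 3/4 satisfied
(3,3)B 3/3 satisfied
(4,0)B 1/2 satisfied
(4,1)R 1/3 not
(4,2)B 2/3 satisfied
(4,3)B 2/2 satisfied
(4,5)B 0/0 satisfied
Unsatisfied: (2,4), (3,1), (4,1) — 3 in total.

3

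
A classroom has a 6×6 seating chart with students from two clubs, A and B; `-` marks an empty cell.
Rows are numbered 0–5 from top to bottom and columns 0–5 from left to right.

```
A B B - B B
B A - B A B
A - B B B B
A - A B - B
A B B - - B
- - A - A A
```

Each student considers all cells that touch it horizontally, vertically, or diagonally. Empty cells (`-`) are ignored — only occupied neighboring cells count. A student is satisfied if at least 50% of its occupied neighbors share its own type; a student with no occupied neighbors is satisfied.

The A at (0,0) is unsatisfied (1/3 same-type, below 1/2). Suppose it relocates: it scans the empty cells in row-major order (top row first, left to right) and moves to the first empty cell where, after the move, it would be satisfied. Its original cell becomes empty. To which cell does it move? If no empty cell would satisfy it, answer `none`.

Vacating (0,0). Empty cells in order:
  (0,3): 1/4 same-type → still unsatisfied.
  (1,2): 1/6 same-type → still unsatisfied.
  (2,1): 4/6 same-type → satisfied — stop here.

(2,1)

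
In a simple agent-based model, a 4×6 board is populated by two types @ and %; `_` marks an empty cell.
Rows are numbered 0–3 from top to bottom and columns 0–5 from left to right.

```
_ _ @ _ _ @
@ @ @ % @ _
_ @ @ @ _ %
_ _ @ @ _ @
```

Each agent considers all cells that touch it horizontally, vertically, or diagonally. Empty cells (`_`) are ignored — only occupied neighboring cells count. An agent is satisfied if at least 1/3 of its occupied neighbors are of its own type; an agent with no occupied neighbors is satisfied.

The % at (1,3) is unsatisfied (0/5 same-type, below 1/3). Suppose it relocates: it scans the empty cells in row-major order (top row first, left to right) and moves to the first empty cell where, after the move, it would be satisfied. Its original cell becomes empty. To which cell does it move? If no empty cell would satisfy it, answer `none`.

(1,5)

Vacating (1,3). Empty cells in order:
  (0,0): 0/2 same-type → still unsatisfied.
  (0,1): 0/4 same-type → still unsatisfied.
  (0,3): 0/3 same-type → still unsatisfied.
  (0,4): 0/2 same-type → still unsatisfied.
  (1,5): 1/3 same-type → satisfied — stop here.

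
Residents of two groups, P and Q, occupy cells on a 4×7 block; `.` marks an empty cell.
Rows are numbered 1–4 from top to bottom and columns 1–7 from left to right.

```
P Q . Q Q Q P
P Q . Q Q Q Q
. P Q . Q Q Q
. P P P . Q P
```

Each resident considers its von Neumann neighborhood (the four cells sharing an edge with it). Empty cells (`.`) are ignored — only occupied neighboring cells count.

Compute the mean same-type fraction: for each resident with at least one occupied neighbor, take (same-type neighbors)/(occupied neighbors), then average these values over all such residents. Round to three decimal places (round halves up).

(1,1)P 1/2
(1,2)Q 1/2
(1,4)Q 2/2
(1,5)Q 3/3
(1,6)Q 2/3
(1,7)P 0/2
(2,1)P 1/2
(2,2)Q 1/3
(2,4)Q 2/2
(2,5)Q 4/4
(2,6)Q 4/4
(2,7)Q 2/3
(3,2)P 1/3
(3,3)Q 0/2
(3,5)Q 2/2
(3,6)Q 4/4
(3,7)Q 2/3
(4,2)P 2/2
(4,3)P 2/3
(4,4)P 1/1
(4,6)Q 1/2
(4,7)P 0/2
Sum over 22 residents: 1/2 + 1/2 + 2/2 + 3/3 + 2/3 + 0/2 + 1/2 + 1/3 + 2/2 + 4/4 + 4/4 + 2/3 + 1/3 + 0/2 + 2/2 + 4/4 + 2/3 + 2/2 + 2/3 + 1/1 + 1/2 + 0/2 = 43/3; mean = 43/3 ÷ 22 = 43/66 = 0.651515… → 0.652.

0.652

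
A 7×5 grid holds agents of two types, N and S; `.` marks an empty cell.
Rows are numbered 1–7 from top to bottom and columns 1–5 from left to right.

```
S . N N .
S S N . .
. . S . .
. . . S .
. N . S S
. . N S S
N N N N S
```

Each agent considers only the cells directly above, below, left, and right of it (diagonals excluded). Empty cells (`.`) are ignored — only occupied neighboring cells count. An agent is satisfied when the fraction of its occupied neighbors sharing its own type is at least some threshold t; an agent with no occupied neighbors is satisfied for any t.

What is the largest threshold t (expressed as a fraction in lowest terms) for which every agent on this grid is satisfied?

0/1

Row 1: (1,1)S 1/1 · (1,3)N 2/2 · (1,4)N 1/1
Row 2: (2,1)S 2/2 · (2,2)S 1/2 · (2,3)N 1/3
Row 3: (3,3)S 0/1
Row 4: (4,4)S 1/1
Row 5: (5,2)N — no occupied neighbors · (5,4)S 3/3 · (5,5)S 2/2
Row 6: (6,3)N 1/2 · (6,4)S 2/4 · (6,5)S 3/3
Row 7: (7,1)N 1/1 · (7,2)N 2/2 · (7,3)N 3/3 · (7,4)N 1/3 · (7,5)S 1/2
The smallest same-type fraction is 0/1 at (3,3), which reduces to 0/1. Any threshold above that leaves this agent unsatisfied.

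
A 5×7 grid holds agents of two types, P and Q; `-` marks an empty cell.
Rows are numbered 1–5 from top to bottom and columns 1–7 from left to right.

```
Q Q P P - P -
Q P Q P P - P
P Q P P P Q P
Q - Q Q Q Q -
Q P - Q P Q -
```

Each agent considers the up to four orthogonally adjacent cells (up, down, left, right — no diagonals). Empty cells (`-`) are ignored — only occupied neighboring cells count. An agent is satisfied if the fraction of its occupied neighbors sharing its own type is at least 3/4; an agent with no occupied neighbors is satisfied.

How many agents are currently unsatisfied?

Row 1: (1,1)Q 2/2 satisfied · (1,2)Q 1/3 not · (1,3)P 1/3 not · (1,4)P 2/2 satisfied · (1,6)P 0/0 satisfied
Row 2: (2,1)Q 1/3 not · (2,2)P 0/4 not · (2,3)Q 0/4 not · (2,4)P 3/4 satisfied · (2,5)P 2/2 satisfied · (2,7)P 1/1 satisfied
Row 3: (3,1)P 0/3 not · (3,2)Q 0/3 not · (3,3)P 1/4 not · (3,4)P 3/4 satisfied · (3,5)P 2/4 not · (3,6)Q 1/3 not · (3,7)P 1/2 not
Row 4: (4,1)Q 1/2 not · (4,3)Q 1/2 not · (4,4)Q 3/4 satisfied · (4,5)Q 2/4 not · (4,6)Q 3/3 satisfied
Row 5: (5,1)Q 1/2 not · (5,2)P 0/1 not · (5,4)Q 1/2 not · (5,5)P 0/3 not · (5,6)Q 1/2 not
Unsatisfied: (1,2), (1,3), (2,1), (2,2), (2,3), (3,1), (3,2), (3,3), (3,5), (3,6), (3,7), (4,1), (4,3), (4,5), (5,1), (5,2), (5,4), (5,5), (5,6) — 19 in total.

19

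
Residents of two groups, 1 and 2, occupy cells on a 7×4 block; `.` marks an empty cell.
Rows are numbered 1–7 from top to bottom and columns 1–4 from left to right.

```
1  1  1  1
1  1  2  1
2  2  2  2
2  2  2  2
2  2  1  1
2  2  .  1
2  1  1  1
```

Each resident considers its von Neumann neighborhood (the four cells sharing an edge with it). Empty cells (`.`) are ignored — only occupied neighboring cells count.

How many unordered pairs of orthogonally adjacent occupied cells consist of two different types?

Scan each occupied cell's neighbors to the right and below so each pair is counted once.
From row 1: 1 unlike of 7 pairs (running 1/7).
From row 2: 5 unlike of 7 pairs (running 6/14).
From row 3: 0 unlike of 7 pairs (running 6/21).
From row 4: 2 unlike of 7 pairs (running 8/28).
From row 5: 1 unlike of 6 pairs (running 9/34).
From row 6: 1 unlike of 4 pairs (running 10/38).
From row 7: 1 unlike of 3 pairs (running 11/41).
Total adjacent occupied pairs: 41; unlike-type pairs: 11.

11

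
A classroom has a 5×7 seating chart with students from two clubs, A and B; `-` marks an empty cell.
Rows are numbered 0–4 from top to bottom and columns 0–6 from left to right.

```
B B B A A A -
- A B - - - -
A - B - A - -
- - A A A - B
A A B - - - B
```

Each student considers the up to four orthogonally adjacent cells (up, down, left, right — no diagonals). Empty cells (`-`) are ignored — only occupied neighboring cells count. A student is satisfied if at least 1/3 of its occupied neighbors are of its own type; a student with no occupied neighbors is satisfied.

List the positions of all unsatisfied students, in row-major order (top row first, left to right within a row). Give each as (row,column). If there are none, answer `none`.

(1,1), (4,2)

Row 0: (0,0)B 1/1 ✓ · (0,1)B 2/3 ✓ · (0,2)B 2/3 ✓ · (0,3)A 1/2 ✓ · (0,4)A 2/2 ✓ · (0,5)A 1/1 ✓
Row 1: (1,1)A 0/2 ✗ · (1,2)B 2/3 ✓
Row 2: (2,0)A 0/0 ✓ · (2,2)B 1/2 ✓ · (2,4)A 1/1 ✓
Row 3: (3,2)A 1/3 ✓ · (3,3)A 2/2 ✓ · (3,4)A 2/2 ✓ · (3,6)B 1/1 ✓
Row 4: (4,0)A 1/1 ✓ · (4,1)A 1/2 ✓ · (4,2)B 0/2 ✗ · (4,6)B 1/1 ✓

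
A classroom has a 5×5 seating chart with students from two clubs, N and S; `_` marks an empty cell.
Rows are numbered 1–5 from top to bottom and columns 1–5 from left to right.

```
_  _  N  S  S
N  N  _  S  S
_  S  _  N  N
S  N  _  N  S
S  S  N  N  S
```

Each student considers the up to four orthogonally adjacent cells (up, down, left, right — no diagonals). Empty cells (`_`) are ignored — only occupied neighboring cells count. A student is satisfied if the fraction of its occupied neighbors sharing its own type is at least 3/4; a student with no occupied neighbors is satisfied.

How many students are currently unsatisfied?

(1,3)N 0/1 not
(1,4)S 2/3 not
(1,5)S 2/2 satisfied
(2,1)N 1/1 satisfied
(2,2)N 1/2 not
(2,4)S 2/3 not
(2,5)S 2/3 not
(3,2)S 0/2 not
(3,4)N 2/3 not
(3,5)N 1/3 not
(4,1)S 1/2 not
(4,2)N 0/3 not
(4,4)N 2/3 not
(4,5)S 1/3 not
(5,1)S 2/2 satisfied
(5,2)S 1/3 not
(5,3)N 1/2 not
(5,4)N 2/3 not
(5,5)S 1/2 not
Unsatisfied: (1,3), (1,4), (2,2), (2,4), (2,5), (3,2), (3,4), (3,5), (4,1), (4,2), (4,4), (4,5), (5,2), (5,3), (5,4), (5,5) — 16 in total.

16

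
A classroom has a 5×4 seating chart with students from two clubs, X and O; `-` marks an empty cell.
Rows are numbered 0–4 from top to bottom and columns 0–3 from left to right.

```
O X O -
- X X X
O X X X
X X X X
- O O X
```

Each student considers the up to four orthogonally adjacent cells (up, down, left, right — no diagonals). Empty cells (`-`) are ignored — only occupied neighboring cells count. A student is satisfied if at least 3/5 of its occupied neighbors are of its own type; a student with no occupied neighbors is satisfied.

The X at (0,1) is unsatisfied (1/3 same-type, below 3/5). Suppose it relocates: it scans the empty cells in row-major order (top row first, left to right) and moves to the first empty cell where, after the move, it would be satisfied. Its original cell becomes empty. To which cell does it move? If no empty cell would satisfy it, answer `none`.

none

Vacating (0,1). Empty cells in order:
  (0,3): 1/2 same-type → still unsatisfied.
  (1,0): 1/3 same-type → still unsatisfied.
  (4,0): 1/2 same-type → still unsatisfied.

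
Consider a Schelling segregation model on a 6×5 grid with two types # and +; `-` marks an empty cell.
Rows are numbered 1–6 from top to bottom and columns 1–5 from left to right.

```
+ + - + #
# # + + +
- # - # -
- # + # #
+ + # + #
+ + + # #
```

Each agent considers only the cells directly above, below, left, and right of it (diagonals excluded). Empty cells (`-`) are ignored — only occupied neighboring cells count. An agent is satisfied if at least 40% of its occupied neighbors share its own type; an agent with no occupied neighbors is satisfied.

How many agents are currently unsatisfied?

(1,1)+ 1/2 ok
(1,2)+ 1/2 ok
(1,4)+ 1/2 ok
(1,5)# 0/2 unhappy
(2,1)# 1/2 ok
(2,2)# 2/4 ok
(2,3)+ 1/2 ok
(2,4)+ 3/4 ok
(2,5)+ 1/2 ok
(3,2)# 2/2 ok
(3,4)# 1/2 ok
(4,2)# 1/3 unhappy
(4,3)+ 0/3 unhappy
(4,4)# 2/4 ok
(4,5)# 2/2 ok
(5,1)+ 2/2 ok
(5,2)+ 2/4 ok
(5,3)# 0/4 unhappy
(5,4)+ 0/4 unhappy
(5,5)# 2/3 ok
(6,1)+ 2/2 ok
(6,2)+ 3/3 ok
(6,3)+ 1/3 unhappy
(6,4)# 1/3 unhappy
(6,5)# 2/2 ok
Unsatisfied: (1,5), (4,2), (4,3), (5,3), (5,4), (6,3), (6,4) — 7 in total.

7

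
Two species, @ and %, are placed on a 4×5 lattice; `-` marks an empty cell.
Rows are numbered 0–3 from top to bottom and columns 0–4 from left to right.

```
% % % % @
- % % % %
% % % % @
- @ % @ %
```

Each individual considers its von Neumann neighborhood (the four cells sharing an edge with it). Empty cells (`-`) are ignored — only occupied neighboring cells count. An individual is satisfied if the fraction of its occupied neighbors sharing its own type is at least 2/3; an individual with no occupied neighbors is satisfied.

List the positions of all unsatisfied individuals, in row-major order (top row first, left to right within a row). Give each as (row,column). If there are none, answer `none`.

(0,0)% 1/1 ok
(0,1)% 3/3 ok
(0,2)% 3/3 ok
(0,3)% 2/3 ok
(0,4)@ 0/2 unhappy
(1,1)% 3/3 ok
(1,2)% 4/4 ok
(1,3)% 4/4 ok
(1,4)% 1/3 unhappy
(2,0)% 1/1 ok
(2,1)% 3/4 ok
(2,2)% 4/4 ok
(2,3)% 2/4 unhappy
(2,4)@ 0/3 unhappy
(3,1)@ 0/2 unhappy
(3,2)% 1/3 unhappy
(3,3)@ 0/3 unhappy
(3,4)% 0/2 unhappy

(0,4), (1,4), (2,3), (2,4), (3,1), (3,2), (3,3), (3,4)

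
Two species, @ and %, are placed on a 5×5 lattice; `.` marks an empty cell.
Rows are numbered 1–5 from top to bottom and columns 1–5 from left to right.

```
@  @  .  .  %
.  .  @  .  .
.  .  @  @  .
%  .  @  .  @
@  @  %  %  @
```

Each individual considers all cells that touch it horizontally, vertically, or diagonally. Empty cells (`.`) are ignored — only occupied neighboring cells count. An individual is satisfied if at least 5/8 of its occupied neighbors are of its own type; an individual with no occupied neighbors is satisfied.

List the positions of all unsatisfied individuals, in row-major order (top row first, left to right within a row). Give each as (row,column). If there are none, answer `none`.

Row 1: (1,1)@ 1/1 satisfied · (1,2)@ 2/2 satisfied · (1,5)% 0/0 satisfied
Row 2: (2,3)@ 3/3 satisfied
Row 3: (3,3)@ 3/3 satisfied · (3,4)@ 4/4 satisfied
Row 4: (4,1)% 0/2 not · (4,3)@ 3/5 not · (4,5)@ 2/3 satisfied
Row 5: (5,1)@ 1/2 not · (5,2)@ 2/4 not · (5,3)% 1/3 not · (5,4)% 1/4 not · (5,5)@ 1/2 not

(4,1), (4,3), (5,1), (5,2), (5,3), (5,4), (5,5)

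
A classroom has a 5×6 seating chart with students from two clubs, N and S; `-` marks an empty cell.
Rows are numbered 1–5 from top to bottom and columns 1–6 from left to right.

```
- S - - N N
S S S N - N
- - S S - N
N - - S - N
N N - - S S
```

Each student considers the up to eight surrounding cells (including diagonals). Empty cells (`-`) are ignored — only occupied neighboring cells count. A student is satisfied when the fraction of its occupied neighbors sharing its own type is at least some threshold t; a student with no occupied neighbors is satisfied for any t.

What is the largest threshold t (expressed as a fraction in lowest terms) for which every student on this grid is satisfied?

1/4

Row 1: (1,2)S 3/3 · (1,5)N 3/3 · (1,6)N 2/2
Row 2: (2,1)S 2/2 · (2,2)S 4/4 · (2,3)S 4/5 · (2,4)N 1/4 · (2,6)N 3/3
Row 3: (3,3)S 4/5 · (3,4)S 3/4 · (3,6)N 2/2
Row 4: (4,1)N 2/2 · (4,4)S 3/3 · (4,6)N 1/3
Row 5: (5,1)N 2/2 · (5,2)N 2/2 · (5,5)S 2/3 · (5,6)S 1/2
The smallest same-type fraction is 1/4 at (2,4), which reduces to 1/4. Any threshold above that leaves this student unsatisfied.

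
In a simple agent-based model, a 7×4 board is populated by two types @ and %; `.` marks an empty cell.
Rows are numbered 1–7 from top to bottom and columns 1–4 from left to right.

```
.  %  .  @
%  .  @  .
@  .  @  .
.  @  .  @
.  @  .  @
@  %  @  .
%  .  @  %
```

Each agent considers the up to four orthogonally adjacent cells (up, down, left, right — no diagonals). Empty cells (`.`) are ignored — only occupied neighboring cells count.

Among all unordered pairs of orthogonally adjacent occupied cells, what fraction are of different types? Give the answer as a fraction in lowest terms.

3/5

Scan each occupied cell's neighbors to the right and below so each pair is counted once.
From row 2: 1 unlike of 2 pairs (running 1/2).
From row 4: 0 unlike of 2 pairs (running 1/4).
From row 5: 1 unlike of 1 pairs (running 2/5).
From row 6: 3 unlike of 4 pairs (running 5/9).
From row 7: 1 unlike of 1 pairs (running 6/10).
Total adjacent occupied pairs: 10; unlike-type pairs: 6.
6/10 reduces to 3/5.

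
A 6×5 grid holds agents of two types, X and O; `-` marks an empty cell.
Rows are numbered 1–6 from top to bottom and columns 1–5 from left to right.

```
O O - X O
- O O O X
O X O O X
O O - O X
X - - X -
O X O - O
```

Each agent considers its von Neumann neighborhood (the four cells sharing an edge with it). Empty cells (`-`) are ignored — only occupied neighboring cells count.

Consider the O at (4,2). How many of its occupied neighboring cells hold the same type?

1

Occupied neighbors of (4,2): (3,2)=X, (4,1)=O.
Same type (O): 1 of 2.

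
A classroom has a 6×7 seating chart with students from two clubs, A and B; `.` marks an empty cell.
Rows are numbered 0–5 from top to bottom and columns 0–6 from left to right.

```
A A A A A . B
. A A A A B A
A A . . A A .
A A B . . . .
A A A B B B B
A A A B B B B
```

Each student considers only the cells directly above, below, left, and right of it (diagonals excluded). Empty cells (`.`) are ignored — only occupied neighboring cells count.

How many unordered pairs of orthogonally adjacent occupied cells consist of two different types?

Scan each occupied cell's neighbors to the right and below so each pair is counted once.
From row 0: 1 unlike of 9 pairs (running 1/9).
From row 1: 3 unlike of 8 pairs (running 4/17).
From row 2: 0 unlike of 4 pairs (running 4/21).
From row 3: 2 unlike of 5 pairs (running 6/26).
From row 4: 1 unlike of 13 pairs (running 7/39).
From row 5: 1 unlike of 6 pairs (running 8/45).
Total adjacent occupied pairs: 45; unlike-type pairs: 8.

8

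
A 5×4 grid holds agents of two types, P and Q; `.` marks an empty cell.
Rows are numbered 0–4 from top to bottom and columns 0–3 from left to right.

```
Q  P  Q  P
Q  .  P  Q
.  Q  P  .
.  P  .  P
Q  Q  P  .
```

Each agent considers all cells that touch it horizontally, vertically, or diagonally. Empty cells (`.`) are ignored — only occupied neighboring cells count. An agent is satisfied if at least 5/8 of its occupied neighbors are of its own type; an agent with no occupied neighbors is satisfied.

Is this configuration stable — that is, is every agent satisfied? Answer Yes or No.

No

(0,0)Q 1/2 unhappy
(0,1)P 1/4 unhappy
(0,2)Q 1/4 unhappy
(0,3)P 1/3 unhappy
(1,0)Q 2/3 ok
(1,2)P 3/6 unhappy
(1,3)Q 1/4 unhappy
(2,1)Q 1/4 unhappy
(2,2)P 3/5 unhappy
(3,1)P 2/5 unhappy
(3,3)P 2/2 ok
(4,0)Q 1/2 unhappy
(4,1)Q 1/3 unhappy
(4,2)P 2/3 ok
For instance (0,0) has only 1/2 same-type neighbors, below 5/8.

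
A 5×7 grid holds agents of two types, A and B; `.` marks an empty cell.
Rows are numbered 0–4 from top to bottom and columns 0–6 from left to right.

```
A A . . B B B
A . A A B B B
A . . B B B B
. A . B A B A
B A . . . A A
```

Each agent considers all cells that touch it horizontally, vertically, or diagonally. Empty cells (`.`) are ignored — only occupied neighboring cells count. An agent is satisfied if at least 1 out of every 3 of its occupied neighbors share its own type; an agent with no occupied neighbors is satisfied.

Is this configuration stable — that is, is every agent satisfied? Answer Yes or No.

(0,0)A 2/2 ok
(0,1)A 3/3 ok
(0,4)B 3/4 ok
(0,5)B 5/5 ok
(0,6)B 3/3 ok
(1,0)A 3/3 ok
(1,2)A 2/3 ok
(1,3)A 1/5 unhappy
(1,4)B 6/7 ok
(1,5)B 8/8 ok
(1,6)B 5/5 ok
(2,0)A 2/2 ok
(2,3)B 3/6 ok
(2,4)B 6/8 ok
(2,5)B 6/8 ok
(2,6)B 4/5 ok
(3,1)A 2/3 ok
(3,3)B 2/3 ok
(3,4)A 1/6 unhappy
(3,5)B 3/7 ok
(3,6)A 2/5 ok
(4,0)B 0/2 unhappy
(4,1)A 1/2 ok
(4,5)A 3/4 ok
(4,6)A 2/3 ok
For instance (1,3) has only 1/5 same-type neighbors, below 1/3.

No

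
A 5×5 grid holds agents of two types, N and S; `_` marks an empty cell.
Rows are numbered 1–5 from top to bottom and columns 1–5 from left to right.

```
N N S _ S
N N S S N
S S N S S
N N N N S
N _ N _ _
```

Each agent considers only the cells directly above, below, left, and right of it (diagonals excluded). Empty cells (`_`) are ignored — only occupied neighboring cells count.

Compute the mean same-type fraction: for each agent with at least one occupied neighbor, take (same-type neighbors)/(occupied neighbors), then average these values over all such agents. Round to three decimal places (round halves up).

0.556

Row 1: (1,1)N 2/2 · (1,2)N 2/3 · (1,3)S 1/2 · (1,5)S 0/1
Row 2: (2,1)N 2/3 · (2,2)N 2/4 · (2,3)S 2/4 · (2,4)S 2/3 · (2,5)N 0/3
Row 3: (3,1)S 1/3 · (3,2)S 1/4 · (3,3)N 1/4 · (3,4)S 2/4 · (3,5)S 2/3
Row 4: (4,1)N 2/3 · (4,2)N 2/3 · (4,3)N 4/4 · (4,4)N 1/3 · (4,5)S 1/2
Row 5: (5,1)N 1/1 · (5,3)N 1/1
Sum over 21 agents: 2/2 + 2/3 + 1/2 + 0/1 + 2/3 + 2/4 + 2/4 + 2/3 + 0/3 + 1/3 + 1/4 + 1/4 + 2/4 + 2/3 + 2/3 + 2/3 + 4/4 + 1/3 + 1/2 + 1/1 + 1/1 = 35/3; mean = 35/3 ÷ 21 = 5/9 = 0.555555… → 0.556.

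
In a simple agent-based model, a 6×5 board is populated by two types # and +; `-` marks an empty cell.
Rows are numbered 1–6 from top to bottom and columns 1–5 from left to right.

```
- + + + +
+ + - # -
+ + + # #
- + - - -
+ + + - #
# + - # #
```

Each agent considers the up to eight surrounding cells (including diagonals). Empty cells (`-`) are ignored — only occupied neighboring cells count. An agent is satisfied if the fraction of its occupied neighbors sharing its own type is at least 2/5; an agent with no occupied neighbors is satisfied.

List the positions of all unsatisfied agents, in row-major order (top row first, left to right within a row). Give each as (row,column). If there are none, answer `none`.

(2,4), (6,1)

Row 1: (1,2)+ 3/3 ok · (1,3)+ 3/4 ok · (1,4)+ 2/3 ok · (1,5)+ 1/2 ok
Row 2: (2,1)+ 4/4 ok · (2,2)+ 6/6 ok · (2,4)# 2/6 unhappy
Row 3: (3,1)+ 4/4 ok · (3,2)+ 5/5 ok · (3,3)+ 3/5 ok · (3,4)# 2/3 ok · (3,5)# 2/2 ok
Row 4: (4,2)+ 6/6 ok
Row 5: (5,1)+ 3/4 ok · (5,2)+ 4/5 ok · (5,3)+ 3/4 ok · (5,5)# 2/2 ok
Row 6: (6,1)# 0/3 unhappy · (6,2)+ 3/4 ok · (6,4)# 2/3 ok · (6,5)# 2/2 ok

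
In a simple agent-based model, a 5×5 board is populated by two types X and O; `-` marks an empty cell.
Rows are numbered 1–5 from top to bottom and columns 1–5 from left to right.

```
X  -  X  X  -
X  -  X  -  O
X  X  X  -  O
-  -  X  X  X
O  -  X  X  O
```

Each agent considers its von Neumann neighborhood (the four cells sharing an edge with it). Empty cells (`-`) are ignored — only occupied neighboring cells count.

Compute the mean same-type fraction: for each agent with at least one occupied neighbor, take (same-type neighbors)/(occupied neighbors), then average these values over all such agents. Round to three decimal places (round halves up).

0.844

(1,1)X 1/1
(1,3)X 2/2
(1,4)X 1/1
(2,1)X 2/2
(2,3)X 2/2
(2,5)O 1/1
(3,1)X 2/2
(3,2)X 2/2
(3,3)X 3/3
(3,5)O 1/2
(4,3)X 3/3
(4,4)X 3/3
(4,5)X 1/3
(5,1)O — no occupied neighbors
(5,3)X 2/2
(5,4)X 2/3
(5,5)O 0/2
Sum over 16 agents: 1/1 + 2/2 + 1/1 + 2/2 + 2/2 + 1/1 + 2/2 + 2/2 + 3/3 + 1/2 + 3/3 + 3/3 + 1/3 + 2/2 + 2/3 + 0/2 = 27/2; mean = 27/2 ÷ 16 = 27/32 = 0.84375 → 0.844.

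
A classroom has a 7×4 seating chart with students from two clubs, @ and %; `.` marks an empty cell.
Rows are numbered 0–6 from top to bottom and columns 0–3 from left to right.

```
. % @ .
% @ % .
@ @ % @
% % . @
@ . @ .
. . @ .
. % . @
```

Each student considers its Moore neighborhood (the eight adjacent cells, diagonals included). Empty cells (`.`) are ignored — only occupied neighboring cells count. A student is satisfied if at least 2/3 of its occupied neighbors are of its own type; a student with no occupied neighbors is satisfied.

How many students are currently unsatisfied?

Row 0: (0,1)% 2/4 not · (0,2)@ 1/3 not
Row 1: (1,0)% 1/4 not · (1,1)@ 3/7 not · (1,2)% 2/6 not
Row 2: (2,0)@ 2/5 not · (2,1)@ 2/7 not · (2,2)% 2/6 not · (2,3)@ 1/3 not
Row 3: (3,0)% 1/4 not · (3,1)% 2/6 not · (3,3)@ 2/3 satisfied
Row 4: (4,0)@ 0/2 not · (4,2)@ 2/3 satisfied
Row 5: (5,2)@ 2/3 satisfied
Row 6: (6,1)% 0/1 not · (6,3)@ 1/1 satisfied
Unsatisfied: (0,1), (0,2), (1,0), (1,1), (1,2), (2,0), (2,1), (2,2), (2,3), (3,0), (3,1), (4,0), (6,1) — 13 in total.

13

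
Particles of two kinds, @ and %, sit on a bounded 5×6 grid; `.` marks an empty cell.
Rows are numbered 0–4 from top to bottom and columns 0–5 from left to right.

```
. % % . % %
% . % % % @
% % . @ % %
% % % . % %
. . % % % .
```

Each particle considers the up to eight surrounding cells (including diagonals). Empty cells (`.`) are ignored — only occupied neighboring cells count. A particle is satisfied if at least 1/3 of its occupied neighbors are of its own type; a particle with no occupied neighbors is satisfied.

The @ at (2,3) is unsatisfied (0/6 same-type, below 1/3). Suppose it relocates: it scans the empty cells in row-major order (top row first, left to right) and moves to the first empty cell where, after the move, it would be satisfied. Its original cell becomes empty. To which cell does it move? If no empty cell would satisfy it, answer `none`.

none

Vacating (2,3). Empty cells in order:
  (0,0): 0/2 same-type → still unsatisfied.
  (0,3): 0/5 same-type → still unsatisfied.
  (1,1): 0/6 same-type → still unsatisfied.
  (2,2): 0/5 same-type → still unsatisfied.
  (3,3): 0/6 same-type → still unsatisfied.
  (4,0): 0/2 same-type → still unsatisfied.
  (4,1): 0/4 same-type → still unsatisfied.
  (4,5): 0/3 same-type → still unsatisfied.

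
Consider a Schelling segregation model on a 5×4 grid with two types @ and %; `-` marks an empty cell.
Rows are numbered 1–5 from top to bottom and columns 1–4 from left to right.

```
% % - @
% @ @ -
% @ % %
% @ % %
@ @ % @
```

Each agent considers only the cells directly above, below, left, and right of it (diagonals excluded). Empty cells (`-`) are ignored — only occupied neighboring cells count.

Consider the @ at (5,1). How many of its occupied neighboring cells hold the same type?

Occupied neighbors of (5,1): (4,1)=%, (5,2)=@.
Same type (@): 1 of 2.

1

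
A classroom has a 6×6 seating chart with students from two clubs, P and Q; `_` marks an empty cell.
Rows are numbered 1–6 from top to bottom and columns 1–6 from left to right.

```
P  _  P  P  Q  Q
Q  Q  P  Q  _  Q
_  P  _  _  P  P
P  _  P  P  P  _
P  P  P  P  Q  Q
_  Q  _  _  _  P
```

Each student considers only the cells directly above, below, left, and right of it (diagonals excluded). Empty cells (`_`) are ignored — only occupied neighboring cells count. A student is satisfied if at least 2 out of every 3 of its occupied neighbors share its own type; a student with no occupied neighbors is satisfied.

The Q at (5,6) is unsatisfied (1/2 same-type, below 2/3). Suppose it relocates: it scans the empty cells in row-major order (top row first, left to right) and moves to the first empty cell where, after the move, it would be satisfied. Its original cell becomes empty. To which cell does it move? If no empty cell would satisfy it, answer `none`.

(2,5)

Vacating (5,6). Empty cells in order:
  (1,2): 1/3 same-type → still unsatisfied.
  (2,5): 3/4 same-type → satisfied — stop here.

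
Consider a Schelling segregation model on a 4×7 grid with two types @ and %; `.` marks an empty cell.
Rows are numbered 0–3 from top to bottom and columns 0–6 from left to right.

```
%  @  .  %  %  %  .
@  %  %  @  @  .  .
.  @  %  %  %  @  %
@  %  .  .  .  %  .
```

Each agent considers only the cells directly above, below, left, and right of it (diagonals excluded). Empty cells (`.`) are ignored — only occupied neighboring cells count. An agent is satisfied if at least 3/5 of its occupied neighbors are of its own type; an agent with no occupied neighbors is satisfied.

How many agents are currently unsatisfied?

14

Row 0: (0,0)% 0/2 unhappy · (0,1)@ 0/2 unhappy · (0,3)% 1/2 unhappy · (0,4)% 2/3 ok · (0,5)% 1/1 ok
Row 1: (1,0)@ 0/2 unhappy · (1,1)% 1/4 unhappy · (1,2)% 2/3 ok · (1,3)@ 1/4 unhappy · (1,4)@ 1/3 unhappy
Row 2: (2,1)@ 0/3 unhappy · (2,2)% 2/3 ok · (2,3)% 2/3 ok · (2,4)% 1/3 unhappy · (2,5)@ 0/3 unhappy · (2,6)% 0/1 unhappy
Row 3: (3,0)@ 0/1 unhappy · (3,1)% 0/2 unhappy · (3,5)% 0/1 unhappy
Unsatisfied: (0,0), (0,1), (0,3), (1,0), (1,1), (1,3), (1,4), (2,1), (2,4), (2,5), (2,6), (3,0), (3,1), (3,5) — 14 in total.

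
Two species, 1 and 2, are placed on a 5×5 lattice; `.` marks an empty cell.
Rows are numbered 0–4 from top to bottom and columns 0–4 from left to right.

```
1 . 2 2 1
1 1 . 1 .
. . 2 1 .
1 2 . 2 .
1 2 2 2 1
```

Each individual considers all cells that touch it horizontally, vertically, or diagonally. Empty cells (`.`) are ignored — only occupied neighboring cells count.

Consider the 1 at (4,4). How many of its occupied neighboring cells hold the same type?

0

Occupied neighbors of (4,4): (3,3)=2, (4,3)=2.
Same type (1): 0 of 2.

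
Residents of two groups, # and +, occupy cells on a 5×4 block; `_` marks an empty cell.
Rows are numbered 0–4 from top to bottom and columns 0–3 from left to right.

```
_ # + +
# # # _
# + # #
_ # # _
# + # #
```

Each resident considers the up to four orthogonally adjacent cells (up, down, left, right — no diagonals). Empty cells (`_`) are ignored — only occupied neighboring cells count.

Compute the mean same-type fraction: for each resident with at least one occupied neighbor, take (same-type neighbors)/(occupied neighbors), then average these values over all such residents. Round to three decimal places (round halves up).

0.594

(0,1)# 1/2
(0,2)+ 1/3
(0,3)+ 1/1
(1,0)# 2/2
(1,1)# 3/4
(1,2)# 2/3
(2,0)# 1/2
(2,1)+ 0/4
(2,2)# 3/4
(2,3)# 1/1
(3,1)# 1/3
(3,2)# 3/3
(4,0)# 0/1
(4,1)+ 0/3
(4,2)# 2/3
(4,3)# 1/1
Sum over 16 residents: 1/2 + 1/3 + 1/1 + 2/2 + 3/4 + 2/3 + 1/2 + 0/4 + 3/4 + 1/1 + 1/3 + 3/3 + 0/1 + 0/3 + 2/3 + 1/1 = 19/2; mean = 19/2 ÷ 16 = 19/32 = 0.59375 → 0.594.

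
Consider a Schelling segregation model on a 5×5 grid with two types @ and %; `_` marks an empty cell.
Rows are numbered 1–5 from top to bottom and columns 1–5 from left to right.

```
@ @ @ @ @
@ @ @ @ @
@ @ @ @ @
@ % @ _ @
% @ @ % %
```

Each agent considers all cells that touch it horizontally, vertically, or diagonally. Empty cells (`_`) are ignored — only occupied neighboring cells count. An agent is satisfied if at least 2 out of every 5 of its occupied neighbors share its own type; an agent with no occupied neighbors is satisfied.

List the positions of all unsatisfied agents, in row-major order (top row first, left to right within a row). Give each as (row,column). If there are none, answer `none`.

(4,2), (5,1), (5,4)

Row 1: (1,1)@ 3/3 ok · (1,2)@ 5/5 ok · (1,3)@ 5/5 ok · (1,4)@ 5/5 ok · (1,5)@ 3/3 ok
Row 2: (2,1)@ 5/5 ok · (2,2)@ 8/8 ok · (2,3)@ 8/8 ok · (2,4)@ 8/8 ok · (2,5)@ 5/5 ok
Row 3: (3,1)@ 4/5 ok · (3,2)@ 7/8 ok · (3,3)@ 6/7 ok · (3,4)@ 7/7 ok · (3,5)@ 4/4 ok
Row 4: (4,1)@ 3/5 ok · (4,2)% 1/8 unhappy · (4,3)@ 5/7 ok · (4,5)@ 2/4 ok
Row 5: (5,1)% 1/3 unhappy · (5,2)@ 3/5 ok · (5,3)@ 2/4 ok · (5,4)% 1/4 unhappy · (5,5)% 1/2 ok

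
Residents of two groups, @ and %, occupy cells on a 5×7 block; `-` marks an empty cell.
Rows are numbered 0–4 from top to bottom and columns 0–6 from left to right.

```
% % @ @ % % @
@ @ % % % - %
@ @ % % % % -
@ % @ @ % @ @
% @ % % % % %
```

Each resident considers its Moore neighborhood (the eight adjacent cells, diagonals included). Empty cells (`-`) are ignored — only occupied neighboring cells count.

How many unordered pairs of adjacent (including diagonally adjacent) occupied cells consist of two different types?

45

Scan each occupied cell's neighbors to the right and below (and the two forward diagonals) so each pair is counted once.
From row 0: 13 unlike of 22 pairs (running 13/22).
From row 1: 3 unlike of 19 pairs (running 16/41).
From row 2: 11 unlike of 22 pairs (running 27/63).
From row 3: 16 unlike of 25 pairs (running 43/88).
From row 4: 2 unlike of 6 pairs (running 45/94).
Total adjacent occupied pairs: 94; unlike-type pairs: 45.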